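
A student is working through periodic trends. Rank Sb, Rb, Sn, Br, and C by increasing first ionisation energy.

Rb, Sn, Sb, C, Br

C is in period 2, group 14; Br is in period 4, group 17; Rb is in period 5, group 1; Sn is in period 5, group 14; Sb is in period 5, group 15.
Removing the outermost electron gets harder across a period and easier down a group.
These span different periods and groups, so the two trends combine.
Sn > Rb: both are in period 5; the period trend gives Sn the larger value.
Sb > Sn: Sb lies to the right of Sn in period 5, so the across-period effect alone puts Sb higher.
C > Sb: period and group pull opposite ways; the down-group shift dominates (1086 vs 831 kJ/mol).
Br > C: period and group pull opposite ways; the across-period shift dominates (1140 vs 1086 kJ/mol).
Tabulated first ionization energy (kJ/mol): C 1086, Br 1140, Rb 403, Sn 709, Sb 831.
So from lowest to highest: Rb < Sn < Sb < C < Br.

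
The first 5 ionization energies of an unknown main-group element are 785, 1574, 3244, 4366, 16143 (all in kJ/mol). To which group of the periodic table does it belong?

Look for the largest jump between consecutive ionization energies: IE5/IE4 ≈ 3.7, far larger than any earlier ratio.
That jump marks the point where a core electron is being removed. So the atom has 4 valence electrons.
A main-group element with 4 valence electrons is in group 14.

Group 14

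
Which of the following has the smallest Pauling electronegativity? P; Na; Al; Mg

Na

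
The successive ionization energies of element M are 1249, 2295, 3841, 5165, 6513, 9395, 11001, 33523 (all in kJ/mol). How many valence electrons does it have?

7

Look for the largest jump between consecutive ionization energies: IE8/IE7 ≈ 3.0, far larger than any earlier ratio.
That jump marks the point where a core electron is being removed. So the atom has 7 valence electrons.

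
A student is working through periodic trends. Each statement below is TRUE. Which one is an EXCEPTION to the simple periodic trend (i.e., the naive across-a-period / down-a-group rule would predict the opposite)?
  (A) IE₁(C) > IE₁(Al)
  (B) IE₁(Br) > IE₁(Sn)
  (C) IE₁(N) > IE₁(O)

The general trend: IE₁ increases across a period and decreases down a group.
(A) C (period 2, group 14) vs Al (period 3, group 13): the stated order agrees with the simple trend.
(B) Br (period 4, group 17) vs Sn (period 5, group 14): the stated order agrees with the simple trend.
(C) N (period 2, group 15) vs O (period 2, group 16): the stated order contradicts the simple trend.
The exception is (C): pairing an electron in O's 2p⁴ costs repulsion energy, so O ionizes more easily than half-filled N (2p³).

(C)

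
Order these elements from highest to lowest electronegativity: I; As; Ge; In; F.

F is in period 2, group 17; Ge is in period 4, group 14; As is in period 4, group 15; In is in period 5, group 13; I is in period 5, group 17.
EN rises left→right (higher Z_eff, smaller atoms) and falls top→bottom (larger, more shielded atoms).
These span different periods and groups, so the two trends combine.
Ge > In: both effects reinforce here, so Ge is clearly the higher of the two.
As > Ge: As lies to the right of Ge in period 4, so the across-period effect alone puts As higher.
I > As: period and group pull opposite ways; the across-period shift dominates (2.66 vs 2.18).
F > I: they share group 17; the group trend gives F the larger value.
For reference (Pauling): F 3.98, Ge 2.01, As 2.18, In 1.78, I 2.66.
So from highest to lowest: F > I > As > Ge > In.

F > I > As > Ge > In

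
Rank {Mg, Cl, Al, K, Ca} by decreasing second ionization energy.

Consider each +1 ion: Mg⁺ still has 1 valence electron; Cl⁺ still has 6 valence electrons; Al⁺ still has 2 valence electrons; K⁺ is the bare [Ar] core; Ca⁺ still has 1 valence electron.
Pulling an electron out of a noble-gas core costs far more than removing a remaining valence electron, so K sits at the high end of IE_2.
Valence configurations: Mg⁺ [Ne]3s¹, Cl⁺ [Ne]3s²3p⁴, Al⁺ [Ne]3s², Ca⁺ [Ar]4s¹.
The numbers (kJ/mol): Mg 1451, Cl 2298, Al 1817, K 3052, Ca 1145.
So the second ionization energies run Ca < Mg < Al < Cl < K.

K > Cl > Al > Mg > Ca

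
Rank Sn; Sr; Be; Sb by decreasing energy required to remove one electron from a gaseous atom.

Across a period the outer electron is held more tightly (higher IE₁); down a group it sits in a higher shell, more shielded, and comes off more easily.
Neither a single period nor a single group — weigh both effects.
Sn > Sr: both are in period 5; the period trend gives Sn the larger value.
Sb > Sn: Sb lies to the right of Sn in period 5, so the across-period effect alone puts Sb higher.
Be > Sb: the two effects oppose for this pair; the down-group effect wins (900 vs 831 kJ/mol).
For reference (kJ/mol): Be 900, Sr 550, Sn 709, Sb 831.
So from highest to lowest: Be > Sb > Sn > Sr.

Be > Sb > Sn > Sr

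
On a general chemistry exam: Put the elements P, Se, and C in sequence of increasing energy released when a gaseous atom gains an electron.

P, C, Se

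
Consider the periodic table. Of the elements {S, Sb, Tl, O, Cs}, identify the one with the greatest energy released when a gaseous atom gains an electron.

S

O is in period 2, group 16; S is in period 3, group 16; Sb is in period 5, group 15; Cs is in period 6, group 1; Tl is in period 6, group 13.
Atoms with high Z_eff and room in the valence shell (especially the halogens) have the most exothermic electron affinities.
Here both period and group differ, so the two effects have to be weighed against each other.
Cs > Tl: this pair runs against the simple trend — see the exception note.
Sb > Cs: relative to Cs, both the across-period and down-group shifts push Sb's electron affinity up.
O > Sb: both effects reinforce here, so O is clearly the higher of the two.
S > O: this pair runs against the simple trend — see the exception note.
Note the exception: Cs has a higher electron affinity than Tl, contrary to the simple trend — Tl's ns²np¹ configuration gives only a small electron affinity — the sparsely filled np subshell binds an added electron weakly.
Note the exception: S has a higher electron affinity than O, contrary to the simple trend — the compact 2p subshell of O repels the added electron more than S's larger 3p does.
For reference (kJ/mol): O 141, S 200, Sb 103, Cs 46, Tl 19.
The greatest energy released when a gaseous atom gains an electron among these belongs to S.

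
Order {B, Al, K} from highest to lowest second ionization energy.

K, B, Al

IE_2 is the cost of taking one more electron from the +1 cation: B⁺ still has 2 valence electrons; Al⁺ still has 2 valence electrons; K⁺ is the bare [Ar] core.
Pulling an electron out of a noble-gas core costs far more than removing a remaining valence electron, so K sits at the high end of IE_2.
Valence configurations: B⁺ [He]2s², Al⁺ [Ne]3s².
Tabulated IE_2 (kJ/mol): B 2427, Al 1817, K 3052.
Putting it together, IE_2: Al < B < K.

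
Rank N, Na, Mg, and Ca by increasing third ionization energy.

N, Ca, Na, Mg

IE_3 is the cost of taking one more electron from the +2 cation: N²⁺ still has 3 valence electrons; Na²⁺ is already 1 electron into the core; Mg²⁺ is the bare [Ne] core; Ca²⁺ is the bare [Ar] core.
Breaking into a closed-shell core is much more expensive than removing a leftover valence electron — Ca, Na and Mg have the largest IE_3 here.
The numbers (kJ/mol): N 4578, Na 6910, Mg 7733, Ca 4912.
Putting it together, IE_3: N < Ca < Na < Mg.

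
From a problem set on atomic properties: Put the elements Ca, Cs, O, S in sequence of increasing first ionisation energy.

Cs < Ca < S < O

O is in period 2, group 16; S is in period 3, group 16; Ca is in period 4, group 2; Cs is in period 6, group 1.
First ionization energy rises across a period (greater Z_eff holds electrons more tightly) and falls down a group (valence electrons are farther from the nucleus).
These span different periods and groups, so the two trends combine.
Ca > Cs: relative to Cs, both the across-period and down-group shifts push Ca's first ionization energy up.
S > Ca: relative to Ca, both the across-period and down-group shifts push S's first ionization energy up.
O > S: they share group 16; the group trend gives O the larger value.
Tabulated first ionization energy (kJ/mol): O 1314, S 1000, Ca 590, Cs 376.
So from lowest to highest: Cs < Ca < S < O.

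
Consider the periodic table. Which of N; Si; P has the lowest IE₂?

IE_2 is the cost of taking one more electron from the +1 cation: N⁺ still has 4 valence electrons; Si⁺ still has 3 valence electrons; P⁺ still has 4 valence electrons.
All are still removing valence electrons, so compare the +1 ions as you would atoms: IE_2 generally rises across a period (higher Z_eff) and falls down a group (larger shell), subject to the usual subshell exceptions.
Valence configurations: N⁺ [He]2s²2p², Si⁺ [Ne]3s²3p¹, P⁺ [Ne]3s²3p².
Tabulated IE_2 (kJ/mol): N 2856, Si 1577, P 1907.
Hence IE_2: Si < P < N.

Si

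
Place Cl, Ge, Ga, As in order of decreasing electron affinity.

Cl > Ge > As > Ga

Cl is in period 3, group 17; Ga is in period 4, group 13; Ge is in period 4, group 14; As is in period 4, group 15.
Adding an electron releases more energy for atoms nearer the top right (short of the noble gases).
Here both period and group differ, so the two effects have to be weighed against each other.
As > Ga: both are in period 4; the period trend gives As the larger value.
Ge > As: this pair runs against the simple trend — see the exception note.
Cl > Ge: relative to Ge, both the across-period and down-group shifts push Cl's electron affinity up.
Note the exception: Ge has a higher electron affinity than As, contrary to the simple trend — adding an electron to As's half-filled 4p³ is unfavourable, so Ge (4p²) has the more exothermic EA.
Tabulated electron affinity (kJ/mol): Cl 349, Ga 29, Ge 119, As 78.
So from highest to lowest: Cl > Ge > As > Ga.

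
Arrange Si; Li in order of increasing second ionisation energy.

Si, Li

After 1 electron has been removed, what remains? Si⁺ still has 3 valence electrons; Li⁺ is the bare [He] core.
Core electrons are held far more tightly than valence electrons, so Li tops the IE_2 order.
The numbers (kJ/mol): Si 1577, Li 7298.
Overall IE_2 order: Si < Li.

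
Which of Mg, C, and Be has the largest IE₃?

The third ionization energy removes an electron from the +2 ion. For each element: Mg²⁺ is the bare [Ne] core; C²⁺ still has 2 valence electrons; Be²⁺ is the bare [He] core.
Pulling an electron out of a noble-gas core costs far more than removing a remaining valence electron, so Mg and Be sit at the high end of IE_3.
Approximate IE_3 values (kJ/mol): Mg 7733, C 4620, Be 14849.
Hence IE_3: C < Mg < Be.

Be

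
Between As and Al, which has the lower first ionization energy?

Al

Al is in period 3, group 13; As is in period 4, group 15.
Removing the outermost electron gets harder across a period and easier down a group.
Neither a single period nor a single group — weigh both effects.
As > Al: the two effects oppose for this pair; the across-period effect wins (947 vs 578 kJ/mol).
Tabulated first ionization energy (kJ/mol): Al 578, As 947.
So Al has the lower first ionization energy (Al < As).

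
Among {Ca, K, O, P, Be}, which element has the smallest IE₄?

IE_4 is the cost of taking one more electron from the +3 cation: Ca³⁺ is already 1 electron into the core; K³⁺ is already 2 electrons into the core; O³⁺ still has 3 valence electrons; P³⁺ still has 2 valence electrons; Be³⁺ is already 1 electron into the core.
Usually core removal costs more than valence removal, but here the competition is close: a tightly held n=2 valence electron can cost more to remove than an n=3 core electron, so the actual values have to decide it.
Valence configurations: O³⁺ [He]2s²2p¹, P³⁺ [Ne]3s².
The numbers (kJ/mol): Ca 6491, K 5877, O 7469, P 4964, Be 21007.
Putting it together, IE_4: P < K < Ca < O < Be.

P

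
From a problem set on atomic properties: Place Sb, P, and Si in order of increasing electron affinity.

Si is in period 3, group 14; P is in period 3, group 15; Sb is in period 5, group 15.
Atoms with high Z_eff and room in the valence shell (especially the halogens) have the most exothermic electron affinities.
Neither a single period nor a single group — weigh both effects.
Sb > P: this pair runs against the simple trend — see the exception note.
Si > Sb: the two effects oppose for this pair; the down-group effect wins (134 vs 103 kJ/mol).
Note the exception: Sb has a higher electron affinity than P, contrary to the simple trend — both are half-filled np³, but the pairing/repulsion penalty for the added electron shrinks as the p orbitals become larger and more diffuse down the group, and for Sb that outweighs the weaker nuclear attraction.
Note the exception: Si has a higher electron affinity than P, contrary to the simple trend — adding an electron to P's half-filled 3p³ is unfavourable, so Si (3p²) has the more exothermic EA.
Tabulated electron affinity (kJ/mol): Si 134, P 72, Sb 103.
So from lowest to highest: P < Sb < Si.

P < Sb < Si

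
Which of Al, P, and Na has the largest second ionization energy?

Consider each +1 ion: Al⁺ still has 2 valence electrons; P⁺ still has 4 valence electrons; Na⁺ is the bare [Ne] core.
Core electrons are held far more tightly than valence electrons, so Na tops the IE_2 order.
Valence configurations: Al⁺ [Ne]3s², P⁺ [Ne]3s²3p².
The numbers (kJ/mol): Al 1817, P 1907, Na 4562.
Hence IE_2: Al < P < Na.

Na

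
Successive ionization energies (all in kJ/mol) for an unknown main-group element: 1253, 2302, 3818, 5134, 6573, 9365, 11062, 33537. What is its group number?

Look for the largest jump between consecutive ionization energies: IE8/IE7 ≈ 3.0, far larger than any earlier ratio.
That jump marks the point where a core electron is being removed. So the atom has 7 valence electrons.
A main-group element with 7 valence electrons is in group 17.

Group 17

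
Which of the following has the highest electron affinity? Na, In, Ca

Na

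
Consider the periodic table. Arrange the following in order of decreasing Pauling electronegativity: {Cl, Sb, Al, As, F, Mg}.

F is in period 2, group 17; Mg is in period 3, group 2; Al is in period 3, group 13; Cl is in period 3, group 17; As is in period 4, group 15; Sb is in period 5, group 15.
Electronegativity increases across a period and decreases down a group, tracking effective nuclear charge and atomic size.
These span different periods and groups, so the two trends combine.
Al > Mg: both are in period 3; the period trend gives Al the larger value.
Sb > Al: period and group pull opposite ways; the across-period shift dominates (2.05 vs 1.61).
As > Sb: As sits above Sb in group 15, so the down-group effect alone puts As higher.
Cl > As: relative to As, both the across-period and down-group shifts push Cl's electronegativity up.
F > Cl: they share group 17; the group trend gives F the larger value.
Approximate values (Pauling): F 3.98, Mg 1.31, Al 1.61, Cl 3.16, As 2.18, Sb 2.05.
So from highest to lowest: F > Cl > As > Sb > Al > Mg.

F > Cl > As > Sb > Al > Mg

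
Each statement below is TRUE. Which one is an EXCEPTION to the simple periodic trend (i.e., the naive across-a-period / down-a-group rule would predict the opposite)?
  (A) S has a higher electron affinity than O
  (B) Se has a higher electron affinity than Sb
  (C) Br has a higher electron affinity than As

The general trend: electron affinity increases across a period and decreases down a group.
(A) S (period 3, group 16) vs O (period 2, group 16): the stated order contradicts the simple trend.
(B) Se (period 4, group 16) vs Sb (period 5, group 15): the stated order agrees with the simple trend.
(C) Br (period 4, group 17) vs As (period 4, group 15): the stated order agrees with the simple trend.
The exception is (A): the compact 2p subshell of O repels the added electron more than S's larger 3p does.

(A)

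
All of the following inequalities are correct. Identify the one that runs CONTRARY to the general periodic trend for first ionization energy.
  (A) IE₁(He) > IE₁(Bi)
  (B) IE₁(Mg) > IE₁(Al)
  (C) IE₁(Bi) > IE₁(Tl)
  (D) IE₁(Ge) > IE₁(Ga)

The general trend: first ionization energy increases across a period and decreases down a group.
(A) He (period 1, group 18) vs Bi (period 6, group 15): the stated order agrees with the simple trend.
(B) Mg (period 3, group 2) vs Al (period 3, group 13): the stated order contradicts the simple trend.
(C) Bi (period 6, group 15) vs Tl (period 6, group 13): the stated order agrees with the simple trend.
(D) Ge (period 4, group 14) vs Ga (period 4, group 13): the stated order agrees with the simple trend.
The exception is (B): Al's single 3p electron is easier to remove than one from Mg's filled 3s².

(B)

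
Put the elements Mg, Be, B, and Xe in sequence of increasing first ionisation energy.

Mg, B, Be, Xe

Be is in period 2, group 2; B is in period 2, group 13; Mg is in period 3, group 2; Xe is in period 5, group 18.
First ionization energy rises across a period (greater Z_eff holds electrons more tightly) and falls down a group (valence electrons are farther from the nucleus).
Neither a single period nor a single group — weigh both effects.
B > Mg: relative to Mg, both the across-period and down-group shifts push B's first ionization energy up.
Be > B: this pair runs against the simple trend — see the exception note.
Xe > Be: period and group pull opposite ways; the across-period shift dominates (1170 vs 900 kJ/mol).
Note the exception: Be has a higher first ionization energy than B, contrary to the simple trend — removing B's lone 2p electron is easier than breaking Be's filled 2s².
Approximate values (kJ/mol): Be 900, B 801, Mg 738, Xe 1170.
So from lowest to highest: Mg < B < Be < Xe.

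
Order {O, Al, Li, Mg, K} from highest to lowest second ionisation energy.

Li > O > K > Al > Mg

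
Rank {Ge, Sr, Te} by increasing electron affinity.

EA tends to increase across a period and decrease down a group, though the pattern is less regular than for IE or radius.
These span different periods and groups, so the two trends combine.
Ge > Sr: both effects reinforce here, so Ge is clearly the higher of the two.
Te > Ge: the two effects oppose for this pair; the across-period effect wins (190 vs 119 kJ/mol).
Approximate values (kJ/mol): Ge 119, Sr 5, Te 190.
So from lowest to highest: Sr < Ge < Te.

Sr < Ge < Te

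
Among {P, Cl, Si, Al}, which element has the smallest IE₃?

IE_3 is the cost of taking one more electron from the +2 cation: P²⁺ still has 3 valence electrons; Cl²⁺ still has 5 valence electrons; Si²⁺ still has 2 valence electrons; Al²⁺ still has 1 valence electron.
All are still removing valence electrons, so compare the +2 ions as you would atoms: IE_3 generally rises across a period (higher Z_eff) and falls down a group (larger shell), subject to the usual subshell exceptions.
Valence configurations: P²⁺ [Ne]3s²3p¹, Cl²⁺ [Ne]3s²3p³, Si²⁺ [Ne]3s², Al²⁺ [Ne]3s¹.
P²⁺ loses a lone 3p electron whereas Si²⁺ must break into a filled 3s² pair, so IE_3(Si) > IE_3(P) even though P has the higher nuclear charge.
Tabulated IE_3 (kJ/mol): P 2914, Cl 3822, Si 3232, Al 2745.
Hence IE_3: Al < P < Si < Cl.

Al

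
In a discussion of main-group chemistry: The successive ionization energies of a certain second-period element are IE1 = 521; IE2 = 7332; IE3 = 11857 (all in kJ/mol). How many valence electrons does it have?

1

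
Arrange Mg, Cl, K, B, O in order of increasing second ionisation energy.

Mg, Cl, B, K, O

IE_2 is the cost of taking one more electron from the +1 cation: Mg⁺ still has 1 valence electron; Cl⁺ still has 6 valence electrons; K⁺ is the bare [Ar] core; B⁺ still has 2 valence electrons; O⁺ still has 5 valence electrons.
Usually core removal costs more than valence removal, but here the competition is close: a tightly held n=2 valence electron can cost more to remove than an n=3 core electron, so the actual values have to decide it.
Valence configurations: Mg⁺ [Ne]3s¹, Cl⁺ [Ne]3s²3p⁴, B⁺ [He]2s², O⁺ [He]2s²2p³.
The numbers (kJ/mol): Mg 1451, Cl 2298, K 3052, B 2427, O 3388.
Putting it together, IE_2: Mg < Cl < B < K < O.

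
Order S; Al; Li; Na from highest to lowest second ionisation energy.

Li > Na > S > Al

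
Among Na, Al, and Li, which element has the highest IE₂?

The second ionization energy removes an electron from the +1 ion. For each element: Na⁺ is the bare [Ne] core; Al⁺ still has 2 valence electrons; Li⁺ is the bare [He] core.
Pulling an electron out of a noble-gas core costs far more than removing a remaining valence electron, so Na and Li sit at the high end of IE_2.
Approximate IE_2 values (kJ/mol): Na 4562, Al 1817, Li 7298.
Overall IE_2 order: Al < Na < Li.

Li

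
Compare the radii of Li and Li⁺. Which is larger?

Li

Forming Li⁺ removes 1 electron from Li. Fewer electrons for the same nuclear charge means less shielding and a higher Z_eff on the remaining electrons, and for main-group metals the entire outer shell is lost.
A cation is smaller than its parent atom: Li⁺ < Li.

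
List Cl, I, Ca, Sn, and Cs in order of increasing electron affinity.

Adding an electron releases more energy for atoms nearer the top right (short of the noble gases).
Here both period and group differ, so the two effects have to be weighed against each other.
Cs > Ca: this pair runs against the simple trend — see the exception note.
Sn > Cs: both effects reinforce here, so Sn is clearly the higher of the two.
I > Sn: I lies to the right of Sn in period 5, so the across-period effect alone puts I higher.
Cl > I: they share group 17; the group trend gives Cl the larger value.
Note the exception: Cs has a higher electron affinity than Ca, contrary to the simple trend — adding an electron to Ca (ns²) has to open a new, higher-energy np subshell, which is unfavourable.
Approximate values (kJ/mol): Cl 349, Ca 2, Sn 107, I 295, Cs 46.
So from lowest to highest: Ca < Cs < Sn < I < Cl.

Ca, Cs, Sn, I, Cl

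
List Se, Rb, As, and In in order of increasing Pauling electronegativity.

As is in period 4, group 15; Se is in period 4, group 16; Rb is in period 5, group 1; In is in period 5, group 13.
Electronegativity increases across a period and decreases down a group, tracking effective nuclear charge and atomic size.
These span different periods and groups, so the two trends combine.
In > Rb: In lies to the right of Rb in period 5, so the across-period effect alone puts In higher.
As > In: both effects reinforce here, so As is clearly the higher of the two.
Se > As: both are in period 4; the period trend gives Se the larger value.
Tabulated electronegativity (Pauling): As 2.18, Se 2.55, Rb 0.82, In 1.78.
So from lowest to highest: Rb < In < As < Se.

Rb < In < As < Se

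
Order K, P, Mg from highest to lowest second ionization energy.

The second ionization energy removes an electron from the +1 ion. For each element: K⁺ is the bare [Ar] core; P⁺ still has 4 valence electrons; Mg⁺ still has 1 valence electron.
Breaking into a closed-shell core is much more expensive than removing a leftover valence electron — K has the largest IE_2 here.
Valence configurations: P⁺ [Ne]3s²3p², Mg⁺ [Ne]3s¹.
The numbers (kJ/mol): K 3052, P 1907, Mg 1451.
Overall IE_2 order: Mg < P < K.

K > P > Mg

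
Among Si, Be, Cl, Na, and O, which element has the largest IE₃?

Be

Consider each +2 ion: Si²⁺ still has 2 valence electrons; Be²⁺ is the bare [He] core; Cl²⁺ still has 5 valence electrons; Na²⁺ is already 1 electron into the core; O²⁺ still has 4 valence electrons.
Pulling an electron out of a noble-gas core costs far more than removing a remaining valence electron, so Na and Be sit at the high end of IE_3.
Valence configurations: Si²⁺ [Ne]3s², Cl²⁺ [Ne]3s²3p³, O²⁺ [He]2s²2p².
Tabulated IE_3 (kJ/mol): Si 3232, Be 14849, Cl 3822, Na 6910, O 5300.
Overall IE_3 order: Si < Cl < O < Na < Be.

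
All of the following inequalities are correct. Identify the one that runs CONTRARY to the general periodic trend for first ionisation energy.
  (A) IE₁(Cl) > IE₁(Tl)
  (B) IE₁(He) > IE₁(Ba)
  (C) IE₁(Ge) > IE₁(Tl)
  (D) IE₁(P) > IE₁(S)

The general trend: first ionisation energy increases across a period and decreases down a group.
(A) Cl (period 3, group 17) vs Tl (period 6, group 13): the stated order agrees with the simple trend.
(B) He (period 1, group 18) vs Ba (period 6, group 2): the stated order agrees with the simple trend.
(C) Ge (period 4, group 14) vs Tl (period 6, group 13): the stated order agrees with the simple trend.
(D) P (period 3, group 15) vs S (period 3, group 16): the stated order contradicts the simple trend.
The exception is (D): S (3p⁴) ionizes more easily than half-filled P (3p³) because the paired 3p electron in S is pushed out by e⁻–e⁻ repulsion.

(D)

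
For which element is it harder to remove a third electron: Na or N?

The third ionization energy removes an electron from the +2 ion. For each element: Na²⁺ is already 1 electron into the core; N²⁺ still has 3 valence electrons.
Pulling an electron out of a noble-gas core costs far more than removing a remaining valence electron, so Na sits at the high end of IE_3.
Approximate IE_3 values (kJ/mol): Na 6910, N 4578.
Putting it together, IE_3: N < Na.

Na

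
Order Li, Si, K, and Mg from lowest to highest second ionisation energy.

Mg < Si < K < Li

The second ionization energy removes an electron from the +1 ion. For each element: Li⁺ is the bare [He] core; Si⁺ still has 3 valence electrons; K⁺ is the bare [Ar] core; Mg⁺ still has 1 valence electron.
Breaking into a closed-shell core is much more expensive than removing a leftover valence electron — K and Li have the largest IE_2 here.
Valence configurations: Si⁺ [Ne]3s²3p¹, Mg⁺ [Ne]3s¹.
The numbers (kJ/mol): Li 7298, Si 1577, K 3052, Mg 1451.
Overall IE_2 order: Mg < Si < K < Li.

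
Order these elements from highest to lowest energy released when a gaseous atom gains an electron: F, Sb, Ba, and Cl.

Atoms with high Z_eff and room in the valence shell (especially the halogens) have the most exothermic electron affinities.
These span different periods and groups, so the two trends combine.
Sb > Ba: both effects reinforce here, so Sb is clearly the higher of the two.
F > Sb: both effects reinforce here, so F is clearly the higher of the two.
Cl > F: this pair runs against the simple trend — see the exception note.
Note the exception: Cl has a higher electron affinity than F, contrary to the simple trend — F's small 2p subshell makes the incoming electron feel strong e⁻–e⁻ repulsion, so Cl actually releases more energy on gaining an electron.
Tabulated electron affinity (kJ/mol): F 328, Cl 349, Sb 103, Ba 14.
So from highest to lowest: Cl > F > Sb > Ba.

Cl > F > Sb > Ba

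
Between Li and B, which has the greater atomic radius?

Li

Moving right in a period, electrons are added to the same shell under a stronger nuclear pull, so atoms get smaller; moving down, a new shell is opened and atoms get larger.
All lie in period 2, so atomic radius increases right to left.
So Li has the greater atomic radius (Li > B).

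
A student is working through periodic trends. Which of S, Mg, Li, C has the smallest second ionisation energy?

Consider each +1 ion: S⁺ still has 5 valence electrons; Mg⁺ still has 1 valence electron; Li⁺ is the bare [He] core; C⁺ still has 3 valence electrons.
Breaking into a closed-shell core is much more expensive than removing a leftover valence electron — Li has the largest IE_2 here.
Valence configurations: S⁺ [Ne]3s²3p³, Mg⁺ [Ne]3s¹, C⁺ [He]2s²2p¹.
Tabulated IE_2 (kJ/mol): S 2252, Mg 1451, Li 7298, C 2353.
So the second ionization energies run Mg < S < C < Li.

Mg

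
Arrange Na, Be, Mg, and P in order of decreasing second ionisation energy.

After 1 electron has been removed, what remains? Na⁺ is the bare [Ne] core; Be⁺ still has 1 valence electron; Mg⁺ still has 1 valence electron; P⁺ still has 4 valence electrons.
Core electrons are held far more tightly than valence electrons, so Na tops the IE_2 order.
Valence configurations: Be⁺ [He]2s¹, Mg⁺ [Ne]3s¹, P⁺ [Ne]3s²3p².
Tabulated IE_2 (kJ/mol): Na 4562, Be 1757, Mg 1451, P 1907.
So the second ionization energies run Mg < Be < P < Na.

Na, P, Be, Mg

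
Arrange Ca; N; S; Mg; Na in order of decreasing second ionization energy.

The second ionization energy removes an electron from the +1 ion. For each element: Ca⁺ still has 1 valence electron; N⁺ still has 4 valence electrons; S⁺ still has 5 valence electrons; Mg⁺ still has 1 valence electron; Na⁺ is the bare [Ne] core.
Breaking into a closed-shell core is much more expensive than removing a leftover valence electron — Na has the largest IE_2 here.
Valence configurations: Ca⁺ [Ar]4s¹, N⁺ [He]2s²2p², S⁺ [Ne]3s²3p³, Mg⁺ [Ne]3s¹.
The numbers (kJ/mol): Ca 1145, N 2856, S 2252, Mg 1451, Na 4562.
So the second ionization energies run Ca < Mg < S < N < Na.

Na > N > S > Mg > Ca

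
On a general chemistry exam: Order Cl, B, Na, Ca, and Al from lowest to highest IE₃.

The third ionization energy removes an electron from the +2 ion. For each element: Cl²⁺ still has 5 valence electrons; B²⁺ still has 1 valence electron; Na²⁺ is already 1 electron into the core; Ca²⁺ is the bare [Ar] core; Al²⁺ still has 1 valence electron.
Pulling an electron out of a noble-gas core costs far more than removing a remaining valence electron, so Ca and Na sit at the high end of IE_3.
Valence configurations: Cl²⁺ [Ne]3s²3p³, B²⁺ [He]2s¹, Al²⁺ [Ne]3s¹.
Tabulated IE_3 (kJ/mol): Cl 3822, B 3660, Na 6910, Ca 4912, Al 2745.
Hence IE_3: Al < B < Cl < Ca < Na.

Al < B < Cl < Ca < Na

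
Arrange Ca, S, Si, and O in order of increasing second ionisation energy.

Ca < Si < S < O

IE_2 is the cost of taking one more electron from the +1 cation: Ca⁺ still has 1 valence electron; S⁺ still has 5 valence electrons; Si⁺ still has 3 valence electrons; O⁺ still has 5 valence electrons.
All are still removing valence electrons, so compare the +1 ions as you would atoms: IE_2 generally rises across a period (higher Z_eff) and falls down a group (larger shell), subject to the usual subshell exceptions.
Valence configurations: Ca⁺ [Ar]4s¹, S⁺ [Ne]3s²3p³, Si⁺ [Ne]3s²3p¹, O⁺ [He]2s²2p³.
Approximate IE_2 values (kJ/mol): Ca 1145, S 2252, Si 1577, O 3388.
Overall IE_2 order: Ca < Si < S < O.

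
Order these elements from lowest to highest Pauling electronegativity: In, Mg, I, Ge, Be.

Be is in period 2, group 2; Mg is in period 3, group 2; Ge is in period 4, group 14; In is in period 5, group 13; I is in period 5, group 17.
Atoms toward the upper right of the periodic table pull bonding electrons most strongly.
Here both period and group differ, so the two effects have to be weighed against each other.
Be > Mg: they share group 2; the group trend gives Be the larger value.
In > Be: the two effects oppose for this pair; the across-period effect wins (1.78 vs 1.57).
Ge > In: both effects reinforce here, so Ge is clearly the higher of the two.
I > Ge: the two effects oppose for this pair; the across-period effect wins (2.66 vs 2.01).
Approximate values (Pauling): Be 1.57, Mg 1.31, Ge 2.01, In 1.78, I 2.66.
So from lowest to highest: Mg < Be < In < Ge < I.

Mg < Be < In < Ge < I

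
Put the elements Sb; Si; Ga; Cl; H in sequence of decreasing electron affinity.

Cl > Si > Sb > H > Ga

H is in period 1, group 1; Si is in period 3, group 14; Cl is in period 3, group 17; Ga is in period 4, group 13; Sb is in period 5, group 15.
Electron affinity generally becomes more exothermic across a period toward the halogens and less exothermic down a group.
These span different periods and groups, so the two trends combine.
H > Ga: the two effects oppose for this pair; the down-group effect wins (73 vs 29 kJ/mol).
Sb > H: period and group pull opposite ways; the across-period shift dominates (103 vs 73 kJ/mol).
Si > Sb: period and group pull opposite ways; the down-group shift dominates (134 vs 103 kJ/mol).
Cl > Si: both are in period 3; the period trend gives Cl the larger value.
For reference (kJ/mol): H 73, Si 134, Cl 349, Ga 29, Sb 103.
So from highest to lowest: Cl > Si > Sb > H > Ga.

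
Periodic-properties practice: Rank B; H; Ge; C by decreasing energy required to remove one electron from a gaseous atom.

H, C, B, Ge

Removing the outermost electron gets harder across a period and easier down a group.
Neither a single period nor a single group — weigh both effects.
B > Ge: the two effects oppose for this pair; the down-group effect wins (801 vs 762 kJ/mol).
C > B: C lies to the right of B in period 2, so the across-period effect alone puts C higher.
H > C: period and group pull opposite ways; the down-group shift dominates (1312 vs 1086 kJ/mol).
For reference (kJ/mol): H 1312, B 801, C 1086, Ge 762.
So from highest to lowest: H > C > B > Ge.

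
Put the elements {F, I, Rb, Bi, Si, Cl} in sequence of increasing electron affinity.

Rb, Bi, Si, I, F, Cl

F is in period 2, group 17; Si is in period 3, group 14; Cl is in period 3, group 17; Rb is in period 5, group 1; I is in period 5, group 17; Bi is in period 6, group 15.
Atoms with high Z_eff and room in the valence shell (especially the halogens) have the most exothermic electron affinities.
Neither a single period nor a single group — weigh both effects.
Bi > Rb: period and group pull opposite ways; the across-period shift dominates (91 vs 47 kJ/mol).
Si > Bi: the two effects oppose for this pair; the down-group effect wins (134 vs 91 kJ/mol).
I > Si: period and group pull opposite ways; the across-period shift dominates (295 vs 134 kJ/mol).
F > I: F sits above I in group 17, so the down-group effect alone puts F higher.
Cl > F: this pair runs against the simple trend — see the exception note.
Note the exception: Cl has a higher electron affinity than F, contrary to the simple trend — F's small 2p subshell makes the incoming electron feel strong e⁻–e⁻ repulsion, so Cl actually releases more energy on gaining an electron.
For reference (kJ/mol): F 328, Si 134, Cl 349, Rb 47, I 295, Bi 91.
So from lowest to highest: Rb < Bi < Si < I < F < Cl.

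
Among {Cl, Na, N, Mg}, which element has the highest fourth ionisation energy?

The fourth ionization energy removes an electron from the +3 ion. For each element: Cl³⁺ still has 4 valence electrons; Na³⁺ is already 2 electrons into the core; N³⁺ still has 2 valence electrons; Mg³⁺ is already 1 electron into the core.
Breaking into a closed-shell core is much more expensive than removing a leftover valence electron — Na and Mg have the largest IE_4 here.
Valence configurations: Cl³⁺ [Ne]3s²3p², N³⁺ [He]2s².
Tabulated IE_4 (kJ/mol): Cl 5159, Na 9543, N 7475, Mg 10543.
Hence IE_4: Cl < N < Na < Mg.

Mg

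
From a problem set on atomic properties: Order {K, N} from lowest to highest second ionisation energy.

N, K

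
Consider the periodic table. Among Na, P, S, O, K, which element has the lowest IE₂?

P

After 1 electron has been removed, what remains? Na⁺ is the bare [Ne] core; P⁺ still has 4 valence electrons; S⁺ still has 5 valence electrons; O⁺ still has 5 valence electrons; K⁺ is the bare [Ar] core.
Usually core removal costs more than valence removal, but here the competition is close: a tightly held n=2 valence electron can cost more to remove than an n=3 core electron, so the actual values have to decide it.
Valence configurations: P⁺ [Ne]3s²3p², S⁺ [Ne]3s²3p³, O⁺ [He]2s²2p³.
Approximate IE_2 values (kJ/mol): Na 4562, P 1907, S 2252, O 3388, K 3052.
So the second ionization energies run P < S < K < O < Na.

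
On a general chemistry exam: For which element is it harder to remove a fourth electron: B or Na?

B

Consider each +3 ion: B³⁺ is the bare [He] core; Na³⁺ is already 2 electrons into the core.
All of these are removing an electron from a noble-gas core or deeper; the smaller core (lower principal quantum number) is held far more tightly, and within a period the higher nuclear charge binds the same core more tightly.
The numbers (kJ/mol): B 25026, Na 9543.
Putting it together, IE_4: Na < B.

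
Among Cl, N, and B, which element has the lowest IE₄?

Cl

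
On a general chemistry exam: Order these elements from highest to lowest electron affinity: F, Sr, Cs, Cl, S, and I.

F is in period 2, group 17; S is in period 3, group 16; Cl is in period 3, group 17; Sr is in period 5, group 2; I is in period 5, group 17; Cs is in period 6, group 1.
EA tends to increase across a period and decrease down a group, though the pattern is less regular than for IE or radius.
These span different periods and groups, so the two trends combine.
Cs > Sr: this pair runs against the simple trend — see the exception note.
S > Cs: both effects reinforce here, so S is clearly the higher of the two.
I > S: period and group pull opposite ways; the across-period shift dominates (295 vs 200 kJ/mol).
F > I: they share group 17; the group trend gives F the larger value.
Cl > F: this pair runs against the simple trend — see the exception note.
Note the exception: Cs has a higher electron affinity than Sr, contrary to the simple trend — adding an electron to Sr (ns²) has to open a new, higher-energy np subshell, which is unfavourable.
Note the exception: Cl has a higher electron affinity than F, contrary to the simple trend — F's small 2p subshell makes the incoming electron feel strong e⁻–e⁻ repulsion, so Cl actually releases more energy on gaining an electron.
Tabulated electron affinity (kJ/mol): F 328, S 200, Cl 349, Sr 5, I 295, Cs 46.
So from highest to lowest: Cl > F > I > S > Cs > Sr.

Cl, F, I, S, Cs, Sr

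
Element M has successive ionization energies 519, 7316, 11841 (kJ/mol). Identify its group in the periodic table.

Group 1

Look for the largest jump between consecutive ionization energies: IE2/IE1 ≈ 14.1, far larger than any earlier ratio.
That jump marks the point where a core electron is being removed. So the atom has 1 valence electron.
A main-group element with 1 valence electron is in group 1.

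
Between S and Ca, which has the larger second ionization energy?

The second ionization energy removes an electron from the +1 ion. For each element: S⁺ still has 5 valence electrons; Ca⁺ still has 1 valence electron.
All are still removing valence electrons, so compare the +1 ions as you would atoms: IE_2 generally rises across a period (higher Z_eff) and falls down a group (larger shell), subject to the usual subshell exceptions.
Valence configurations: S⁺ [Ne]3s²3p³, Ca⁺ [Ar]4s¹.
Approximate IE_2 values (kJ/mol): S 2252, Ca 1145.
Overall IE_2 order: Ca < S.

S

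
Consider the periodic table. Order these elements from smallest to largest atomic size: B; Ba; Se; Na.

B < Se < Na < Ba

B is in period 2, group 13; Na is in period 3, group 1; Se is in period 4, group 16; Ba is in period 6, group 2.
Atomic radius shrinks across a period as nuclear charge pulls the same shell inward, and grows down a group as new shells are added.
Here both period and group differ, so the two effects have to be weighed against each other.
Se > B: the two effects oppose for this pair; the down-group effect wins (116 vs 85 pm).
Na > Se: period and group pull opposite ways; the across-period shift dominates (155 vs 116 pm).
Ba > Na: period and group pull opposite ways; the down-group shift dominates (196 vs 155 pm).
Approximate values (pm): B 85, Na 155, Se 116, Ba 196.
So from smallest to largest: B < Se < Na < Ba.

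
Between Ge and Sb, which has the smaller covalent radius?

Radius decreases left→right (rising Z_eff, same n) and increases top→bottom (higher n).
Here both period and group differ, so the two effects have to be weighed against each other.
Sb > Ge: the two effects oppose for this pair; the down-group effect wins (140 vs 121 pm).
For reference (pm): Ge 121, Sb 140.
So Ge has the smaller covalent radius (Ge < Sb).

Ge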